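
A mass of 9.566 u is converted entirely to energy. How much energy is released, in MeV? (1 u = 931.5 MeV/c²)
E = mc² = 8911 MeV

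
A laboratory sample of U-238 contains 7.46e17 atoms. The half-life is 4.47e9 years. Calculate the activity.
A = λN = 1.157e8 decays/year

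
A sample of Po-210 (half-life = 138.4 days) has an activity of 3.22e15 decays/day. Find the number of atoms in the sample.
N = A/λ = 6.429e17 atoms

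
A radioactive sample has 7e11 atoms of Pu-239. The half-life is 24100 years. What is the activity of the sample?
A = λN = 2.013e7 decays/year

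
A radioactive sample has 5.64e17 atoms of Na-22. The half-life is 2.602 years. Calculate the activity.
A = λN = 1.502e17 decays/year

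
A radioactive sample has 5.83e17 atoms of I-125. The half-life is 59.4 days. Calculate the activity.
A = λN = 6.803e15 decays/day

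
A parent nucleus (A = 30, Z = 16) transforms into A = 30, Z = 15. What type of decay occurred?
ΔA = 0, ΔZ = -1 ⇒ beta-plus decay (β⁺) or electron capture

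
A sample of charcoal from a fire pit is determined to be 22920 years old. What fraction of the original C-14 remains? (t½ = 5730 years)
N/N₀ = (1/2)^(t/t½) = 0.0625 = 6.25%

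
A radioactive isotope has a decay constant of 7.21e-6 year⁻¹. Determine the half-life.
t½ = ln(2)/λ = 96140 years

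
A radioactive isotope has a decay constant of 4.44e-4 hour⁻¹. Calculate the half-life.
t½ = ln(2)/λ = 1561 hours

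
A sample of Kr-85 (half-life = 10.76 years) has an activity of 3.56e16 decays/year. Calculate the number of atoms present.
N = A/λ = 5.526e17 atoms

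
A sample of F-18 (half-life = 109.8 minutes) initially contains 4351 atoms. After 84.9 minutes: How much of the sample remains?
N = N₀(1/2)^(t/t½) = 2546 atoms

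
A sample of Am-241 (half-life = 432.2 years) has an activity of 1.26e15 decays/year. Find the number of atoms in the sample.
N = A/λ = 7.857e17 atoms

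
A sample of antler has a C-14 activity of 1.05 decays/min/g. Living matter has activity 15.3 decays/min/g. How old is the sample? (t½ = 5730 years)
Age = t½ × log₂(A₀/A) = 22150 years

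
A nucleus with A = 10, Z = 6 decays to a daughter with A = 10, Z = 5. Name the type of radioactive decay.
ΔA = 0, ΔZ = -1 ⇒ beta-plus decay (β⁺) or electron capture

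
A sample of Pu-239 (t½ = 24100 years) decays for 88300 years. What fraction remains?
N/N₀ = (1/2)^(t/t½) = 0.0789 = 7.89%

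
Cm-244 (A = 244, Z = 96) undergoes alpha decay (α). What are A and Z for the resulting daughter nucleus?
Daughter: A = 240, Z = 94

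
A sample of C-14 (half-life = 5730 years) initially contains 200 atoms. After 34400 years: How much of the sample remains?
N = N₀(1/2)^(t/t½) = 3.117 atoms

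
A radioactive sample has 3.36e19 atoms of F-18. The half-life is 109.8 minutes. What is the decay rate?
A = λN = 2.121e17 decays/minute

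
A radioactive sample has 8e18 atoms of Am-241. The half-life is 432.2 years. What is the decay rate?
A = λN = 1.283e16 decays/year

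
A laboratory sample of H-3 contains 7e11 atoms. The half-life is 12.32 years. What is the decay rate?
A = λN = 3.938e10 decays/year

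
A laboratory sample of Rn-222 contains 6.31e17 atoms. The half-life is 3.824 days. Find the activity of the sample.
A = λN = 1.144e17 decays/day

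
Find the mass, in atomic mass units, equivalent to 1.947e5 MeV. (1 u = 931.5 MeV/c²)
m = E/c² = 209 u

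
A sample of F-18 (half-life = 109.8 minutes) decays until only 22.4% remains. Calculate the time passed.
t = t½ × log₂(N₀/N) = 237 minutes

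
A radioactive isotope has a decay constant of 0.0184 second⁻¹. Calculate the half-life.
t½ = ln(2)/λ = 37.67 seconds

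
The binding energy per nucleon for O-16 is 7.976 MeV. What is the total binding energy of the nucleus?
B.E. = 7.976 × 16 = 127.6 MeV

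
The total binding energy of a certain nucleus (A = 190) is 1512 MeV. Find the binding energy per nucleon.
B.E./A = 1512/190 = 7.958 MeV/nucleon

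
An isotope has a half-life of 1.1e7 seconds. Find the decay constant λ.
λ = ln(2)/t½ = 6.301e-8 second⁻¹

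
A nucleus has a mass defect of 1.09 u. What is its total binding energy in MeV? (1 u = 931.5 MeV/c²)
B.E. = Δm × 931.5 = 1015 MeV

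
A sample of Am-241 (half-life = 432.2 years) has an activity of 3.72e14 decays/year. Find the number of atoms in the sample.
N = A/λ = 2.32e17 atoms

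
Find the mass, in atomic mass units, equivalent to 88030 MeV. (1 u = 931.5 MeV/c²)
m = E/c² = 94.5 u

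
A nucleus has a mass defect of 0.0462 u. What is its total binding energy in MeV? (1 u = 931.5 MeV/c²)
B.E. = Δm × 931.5 = 43.04 MeV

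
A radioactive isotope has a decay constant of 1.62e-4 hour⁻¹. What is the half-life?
t½ = ln(2)/λ = 4279 hours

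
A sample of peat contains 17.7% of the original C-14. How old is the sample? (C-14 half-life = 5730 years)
Age = t½ × log₂(1/ratio) = 14310 years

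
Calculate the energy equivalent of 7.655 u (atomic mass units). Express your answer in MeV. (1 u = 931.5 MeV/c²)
E = mc² = 7131 MeV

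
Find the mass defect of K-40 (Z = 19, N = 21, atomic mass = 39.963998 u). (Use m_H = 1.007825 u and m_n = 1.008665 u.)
Δm = Z·m_H + N·m_n − M = 0.3666 u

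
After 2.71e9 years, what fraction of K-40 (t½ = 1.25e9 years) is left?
N/N₀ = (1/2)^(t/t½) = 0.2225 = 22.3%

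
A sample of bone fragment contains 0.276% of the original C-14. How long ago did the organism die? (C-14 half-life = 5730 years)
Age = t½ × log₂(1/ratio) = 48710 years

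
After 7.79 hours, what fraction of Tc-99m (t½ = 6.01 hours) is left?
N/N₀ = (1/2)^(t/t½) = 0.4072 = 40.7%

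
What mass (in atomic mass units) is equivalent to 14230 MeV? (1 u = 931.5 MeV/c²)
m = E/c² = 15.28 u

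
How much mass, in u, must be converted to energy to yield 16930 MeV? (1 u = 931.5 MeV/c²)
m = E/c² = 18.17 u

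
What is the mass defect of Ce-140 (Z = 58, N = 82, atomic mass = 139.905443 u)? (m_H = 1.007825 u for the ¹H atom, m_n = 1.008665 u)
Δm = Z·m_H + N·m_n − M = 1.259 u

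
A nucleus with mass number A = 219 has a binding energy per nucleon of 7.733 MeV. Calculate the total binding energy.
B.E. = 7.733 × 219 = 1694 MeV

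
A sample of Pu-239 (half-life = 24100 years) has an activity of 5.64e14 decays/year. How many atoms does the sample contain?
N = A/λ = 1.961e19 atoms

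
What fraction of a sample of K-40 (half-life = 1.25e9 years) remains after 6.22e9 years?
N/N₀ = (1/2)^(t/t½) = 0.03177 = 3.18%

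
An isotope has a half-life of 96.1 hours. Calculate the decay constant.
λ = ln(2)/t½ = 0.007213 hour⁻¹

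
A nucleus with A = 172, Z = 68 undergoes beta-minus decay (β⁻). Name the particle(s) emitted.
β⁻: electron (e⁻) + antineutrino (ν̄ₑ)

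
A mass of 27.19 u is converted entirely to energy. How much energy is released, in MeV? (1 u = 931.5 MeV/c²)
E = mc² = 25330 MeV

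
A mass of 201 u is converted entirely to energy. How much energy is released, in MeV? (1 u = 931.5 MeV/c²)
E = mc² = 1.872e5 MeV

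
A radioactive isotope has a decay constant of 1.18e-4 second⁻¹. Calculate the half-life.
t½ = ln(2)/λ = 5874 seconds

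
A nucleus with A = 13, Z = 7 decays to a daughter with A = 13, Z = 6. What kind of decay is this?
ΔA = 0, ΔZ = -1 ⇒ beta-plus decay (β⁺) or electron capture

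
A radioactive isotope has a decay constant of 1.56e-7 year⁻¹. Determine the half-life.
t½ = ln(2)/λ = 4.443e6 years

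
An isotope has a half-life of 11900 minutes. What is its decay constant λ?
λ = ln(2)/t½ = 5.825e-5 minute⁻¹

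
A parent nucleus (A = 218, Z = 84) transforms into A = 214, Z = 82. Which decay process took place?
ΔA = -4, ΔZ = -2 ⇒ alpha decay (α)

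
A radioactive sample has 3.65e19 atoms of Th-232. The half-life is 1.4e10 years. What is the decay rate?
A = λN = 1.807e9 decays/year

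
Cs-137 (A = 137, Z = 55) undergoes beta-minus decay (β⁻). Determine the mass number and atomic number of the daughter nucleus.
Daughter: A = 137, Z = 56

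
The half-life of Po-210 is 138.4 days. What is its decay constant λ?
λ = ln(2)/t½ = 0.005008 day⁻¹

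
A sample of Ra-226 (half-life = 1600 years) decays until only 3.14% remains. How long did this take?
t = t½ × log₂(N₀/N) = 7989 years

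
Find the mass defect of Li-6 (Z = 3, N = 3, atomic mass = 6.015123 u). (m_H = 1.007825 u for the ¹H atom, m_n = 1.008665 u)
Δm = Z·m_H + N·m_n − M = 0.03435 u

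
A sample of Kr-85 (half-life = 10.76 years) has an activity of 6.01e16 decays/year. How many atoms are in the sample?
N = A/λ = 9.33e17 atoms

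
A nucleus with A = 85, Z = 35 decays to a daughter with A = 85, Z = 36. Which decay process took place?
ΔA = 0, ΔZ = +1 ⇒ beta-minus decay (β⁻)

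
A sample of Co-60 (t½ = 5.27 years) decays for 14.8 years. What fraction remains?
N/N₀ = (1/2)^(t/t½) = 0.1428 = 14.3%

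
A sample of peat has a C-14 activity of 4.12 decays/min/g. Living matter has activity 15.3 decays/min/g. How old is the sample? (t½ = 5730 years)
Age = t½ × log₂(A₀/A) = 10850 years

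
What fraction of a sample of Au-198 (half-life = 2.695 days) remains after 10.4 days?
N/N₀ = (1/2)^(t/t½) = 0.06892 = 6.89%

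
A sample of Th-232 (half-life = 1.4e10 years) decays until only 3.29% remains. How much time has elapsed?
t = t½ × log₂(N₀/N) = 6.896e10 years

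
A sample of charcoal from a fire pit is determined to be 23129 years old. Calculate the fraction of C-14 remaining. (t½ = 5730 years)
N/N₀ = (1/2)^(t/t½) = 0.06094 = 6.09%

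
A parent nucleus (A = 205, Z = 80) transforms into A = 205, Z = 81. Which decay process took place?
ΔA = 0, ΔZ = +1 ⇒ beta-minus decay (β⁻)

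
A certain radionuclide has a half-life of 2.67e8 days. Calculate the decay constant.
λ = ln(2)/t½ = 2.596e-9 day⁻¹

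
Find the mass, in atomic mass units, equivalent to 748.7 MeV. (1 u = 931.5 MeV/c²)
m = E/c² = 0.8038 u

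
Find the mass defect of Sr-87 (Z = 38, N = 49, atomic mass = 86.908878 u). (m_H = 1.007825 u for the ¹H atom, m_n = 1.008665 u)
Δm = Z·m_H + N·m_n − M = 0.8131 u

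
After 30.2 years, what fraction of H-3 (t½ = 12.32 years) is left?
N/N₀ = (1/2)^(t/t½) = 0.1828 = 18.3%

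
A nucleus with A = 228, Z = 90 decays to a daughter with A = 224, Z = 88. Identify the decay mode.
ΔA = -4, ΔZ = -2 ⇒ alpha decay (α)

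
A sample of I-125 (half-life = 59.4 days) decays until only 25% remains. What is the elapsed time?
t = t½ × log₂(N₀/N) = 118.8 days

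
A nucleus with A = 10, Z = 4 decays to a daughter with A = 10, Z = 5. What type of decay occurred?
ΔA = 0, ΔZ = +1 ⇒ beta-minus decay (β⁻)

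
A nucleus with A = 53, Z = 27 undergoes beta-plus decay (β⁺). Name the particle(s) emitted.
β⁺: positron (e⁺) + neutrino (νₑ)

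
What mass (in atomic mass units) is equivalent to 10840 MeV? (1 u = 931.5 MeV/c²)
m = E/c² = 11.64 u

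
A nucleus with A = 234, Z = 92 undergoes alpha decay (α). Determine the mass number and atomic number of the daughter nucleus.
Daughter: A = 230, Z = 90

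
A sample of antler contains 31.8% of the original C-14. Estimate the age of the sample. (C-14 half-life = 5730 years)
Age = t½ × log₂(1/ratio) = 9471 years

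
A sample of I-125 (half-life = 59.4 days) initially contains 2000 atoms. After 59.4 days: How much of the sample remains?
N = N₀(1/2)^(t/t½) = 1000 atoms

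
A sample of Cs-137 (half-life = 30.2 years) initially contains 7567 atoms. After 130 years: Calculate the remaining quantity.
N = N₀(1/2)^(t/t½) = 382.9 atoms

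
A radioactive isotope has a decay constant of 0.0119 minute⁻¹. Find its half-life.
t½ = ln(2)/λ = 58.25 minutes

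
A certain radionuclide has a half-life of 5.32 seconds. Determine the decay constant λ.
λ = ln(2)/t½ = 0.1303 second⁻¹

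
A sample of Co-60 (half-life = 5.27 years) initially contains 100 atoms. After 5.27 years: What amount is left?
N = N₀(1/2)^(t/t½) = 50 atoms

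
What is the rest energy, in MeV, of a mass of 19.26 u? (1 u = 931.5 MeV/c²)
E = mc² = 17940 MeV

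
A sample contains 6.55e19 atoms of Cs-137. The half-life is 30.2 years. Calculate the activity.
A = λN = 1.503e18 decays/year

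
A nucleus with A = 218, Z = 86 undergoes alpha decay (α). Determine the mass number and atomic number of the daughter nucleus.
Daughter: A = 214, Z = 84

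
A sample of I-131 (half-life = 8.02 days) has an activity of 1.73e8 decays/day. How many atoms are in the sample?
N = A/λ = 2.002e9 atoms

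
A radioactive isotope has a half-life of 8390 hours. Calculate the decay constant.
λ = ln(2)/t½ = 8.262e-5 hour⁻¹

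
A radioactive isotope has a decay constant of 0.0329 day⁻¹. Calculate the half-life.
t½ = ln(2)/λ = 21.07 days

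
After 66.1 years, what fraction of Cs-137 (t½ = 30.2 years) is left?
N/N₀ = (1/2)^(t/t½) = 0.2193 = 21.9%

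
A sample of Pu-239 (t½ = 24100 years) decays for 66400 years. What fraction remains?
N/N₀ = (1/2)^(t/t½) = 0.1481 = 14.8%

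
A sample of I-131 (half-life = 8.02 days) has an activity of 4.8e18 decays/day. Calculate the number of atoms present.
N = A/λ = 5.554e19 atoms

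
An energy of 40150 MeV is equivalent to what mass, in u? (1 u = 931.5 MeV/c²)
m = E/c² = 43.1 u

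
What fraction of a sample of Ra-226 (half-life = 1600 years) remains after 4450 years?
N/N₀ = (1/2)^(t/t½) = 0.1455 = 14.5%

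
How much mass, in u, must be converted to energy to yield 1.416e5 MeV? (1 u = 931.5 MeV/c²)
m = E/c² = 152 u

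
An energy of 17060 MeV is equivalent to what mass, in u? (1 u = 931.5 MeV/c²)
m = E/c² = 18.31 u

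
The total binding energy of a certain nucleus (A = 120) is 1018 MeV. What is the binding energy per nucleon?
B.E./A = 1018/120 = 8.483 MeV/nucleon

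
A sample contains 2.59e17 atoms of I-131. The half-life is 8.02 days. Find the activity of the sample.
A = λN = 2.238e16 decays/day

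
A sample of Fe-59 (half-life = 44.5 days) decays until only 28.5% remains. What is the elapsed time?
t = t½ × log₂(N₀/N) = 80.59 days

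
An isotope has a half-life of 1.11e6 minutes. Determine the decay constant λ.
λ = ln(2)/t½ = 6.245e-7 minute⁻¹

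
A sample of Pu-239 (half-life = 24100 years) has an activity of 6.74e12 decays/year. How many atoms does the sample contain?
N = A/λ = 2.343e17 atoms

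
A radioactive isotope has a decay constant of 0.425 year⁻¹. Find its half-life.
t½ = ln(2)/λ = 1.631 years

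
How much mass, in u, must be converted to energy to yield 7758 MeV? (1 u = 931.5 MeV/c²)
m = E/c² = 8.329 u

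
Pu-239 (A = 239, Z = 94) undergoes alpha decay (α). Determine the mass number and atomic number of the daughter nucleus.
Daughter: A = 235, Z = 92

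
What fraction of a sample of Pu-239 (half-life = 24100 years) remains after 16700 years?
N/N₀ = (1/2)^(t/t½) = 0.6186 = 61.9%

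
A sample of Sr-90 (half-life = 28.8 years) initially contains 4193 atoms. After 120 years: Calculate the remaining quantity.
N = N₀(1/2)^(t/t½) = 233.5 atoms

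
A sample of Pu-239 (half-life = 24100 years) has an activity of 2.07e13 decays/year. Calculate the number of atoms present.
N = A/λ = 7.197e17 atoms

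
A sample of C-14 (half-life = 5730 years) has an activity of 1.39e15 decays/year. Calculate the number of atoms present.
N = A/λ = 1.149e19 atoms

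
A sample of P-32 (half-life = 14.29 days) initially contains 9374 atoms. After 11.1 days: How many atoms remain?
N = N₀(1/2)^(t/t½) = 5471 atoms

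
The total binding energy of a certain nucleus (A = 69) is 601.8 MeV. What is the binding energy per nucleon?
B.E./A = 601.8/69 = 8.722 MeV/nucleon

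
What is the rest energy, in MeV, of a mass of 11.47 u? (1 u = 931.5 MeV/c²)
E = mc² = 10680 MeV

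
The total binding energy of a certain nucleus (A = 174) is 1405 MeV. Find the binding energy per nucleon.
B.E./A = 1405/174 = 8.075 MeV/nucleon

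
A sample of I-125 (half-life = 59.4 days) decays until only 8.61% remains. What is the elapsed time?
t = t½ × log₂(N₀/N) = 210.1 days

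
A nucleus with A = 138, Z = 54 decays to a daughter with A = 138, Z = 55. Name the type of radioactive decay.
ΔA = 0, ΔZ = +1 ⇒ beta-minus decay (β⁻)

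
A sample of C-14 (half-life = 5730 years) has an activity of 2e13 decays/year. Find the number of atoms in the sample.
N = A/λ = 1.653e17 atoms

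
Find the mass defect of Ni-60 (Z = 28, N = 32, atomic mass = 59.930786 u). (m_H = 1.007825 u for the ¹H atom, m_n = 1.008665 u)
Δm = Z·m_H + N·m_n − M = 0.5656 u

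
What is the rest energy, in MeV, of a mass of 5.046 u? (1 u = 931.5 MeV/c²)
E = mc² = 4700 MeV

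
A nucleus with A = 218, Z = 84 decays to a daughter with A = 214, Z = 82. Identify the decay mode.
ΔA = -4, ΔZ = -2 ⇒ alpha decay (α)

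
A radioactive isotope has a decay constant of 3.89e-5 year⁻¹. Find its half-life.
t½ = ln(2)/λ = 17820 years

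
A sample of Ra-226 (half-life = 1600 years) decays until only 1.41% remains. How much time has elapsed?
t = t½ × log₂(N₀/N) = 9837 years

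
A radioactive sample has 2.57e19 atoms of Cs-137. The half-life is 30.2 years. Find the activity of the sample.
A = λN = 5.899e17 decays/year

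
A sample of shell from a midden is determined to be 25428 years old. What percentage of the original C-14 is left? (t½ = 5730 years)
N/N₀ = (1/2)^(t/t½) = 0.04614 = 4.61%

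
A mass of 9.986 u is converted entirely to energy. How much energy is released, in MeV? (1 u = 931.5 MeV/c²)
E = mc² = 9302 MeV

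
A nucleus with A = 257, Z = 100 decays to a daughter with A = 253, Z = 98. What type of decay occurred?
ΔA = -4, ΔZ = -2 ⇒ alpha decay (α)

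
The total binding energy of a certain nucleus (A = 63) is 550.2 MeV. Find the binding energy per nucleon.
B.E./A = 550.2/63 = 8.733 MeV/nucleon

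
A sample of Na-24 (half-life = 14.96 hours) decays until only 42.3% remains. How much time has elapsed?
t = t½ × log₂(N₀/N) = 18.57 hours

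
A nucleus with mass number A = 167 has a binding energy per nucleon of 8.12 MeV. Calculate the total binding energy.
B.E. = 8.12 × 167 = 1356 MeV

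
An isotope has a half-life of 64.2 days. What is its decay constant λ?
λ = ln(2)/t½ = 0.0108 day⁻¹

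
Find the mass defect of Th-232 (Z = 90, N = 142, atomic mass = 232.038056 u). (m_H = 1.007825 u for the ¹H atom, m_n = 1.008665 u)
Δm = Z·m_H + N·m_n − M = 1.897 u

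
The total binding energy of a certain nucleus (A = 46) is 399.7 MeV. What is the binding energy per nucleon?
B.E./A = 399.7/46 = 8.689 MeV/nucleon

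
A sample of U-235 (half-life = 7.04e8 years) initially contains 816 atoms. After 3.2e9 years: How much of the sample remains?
N = N₀(1/2)^(t/t½) = 34.94 atoms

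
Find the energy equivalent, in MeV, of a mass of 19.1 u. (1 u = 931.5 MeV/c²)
E = mc² = 17790 MeV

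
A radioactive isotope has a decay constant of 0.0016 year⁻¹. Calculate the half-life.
t½ = ln(2)/λ = 433.2 years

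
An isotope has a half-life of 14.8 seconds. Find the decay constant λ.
λ = ln(2)/t½ = 0.04683 second⁻¹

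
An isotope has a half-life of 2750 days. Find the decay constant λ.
λ = ln(2)/t½ = 2.521e-4 day⁻¹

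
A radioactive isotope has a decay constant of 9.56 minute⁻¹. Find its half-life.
t½ = ln(2)/λ = 0.0725 minutes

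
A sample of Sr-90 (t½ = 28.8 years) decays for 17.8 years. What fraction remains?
N/N₀ = (1/2)^(t/t½) = 0.6515 = 65.2%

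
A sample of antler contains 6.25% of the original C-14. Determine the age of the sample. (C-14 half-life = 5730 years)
Age = t½ × log₂(1/ratio) = 22920 years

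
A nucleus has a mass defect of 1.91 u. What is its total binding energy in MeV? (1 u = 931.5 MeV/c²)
B.E. = Δm × 931.5 = 1779 MeV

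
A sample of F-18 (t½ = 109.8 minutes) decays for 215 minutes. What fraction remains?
N/N₀ = (1/2)^(t/t½) = 0.2574 = 25.7%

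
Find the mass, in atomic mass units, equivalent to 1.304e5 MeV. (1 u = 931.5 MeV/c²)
m = E/c² = 140 u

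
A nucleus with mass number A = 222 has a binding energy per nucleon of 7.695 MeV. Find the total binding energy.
B.E. = 7.695 × 222 = 1708 MeV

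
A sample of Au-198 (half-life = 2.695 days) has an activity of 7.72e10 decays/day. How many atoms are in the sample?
N = A/λ = 3.002e11 atoms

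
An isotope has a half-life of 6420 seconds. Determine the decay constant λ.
λ = ln(2)/t½ = 1.08e-4 second⁻¹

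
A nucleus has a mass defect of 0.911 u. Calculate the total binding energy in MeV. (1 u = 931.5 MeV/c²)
B.E. = Δm × 931.5 = 848.6 MeV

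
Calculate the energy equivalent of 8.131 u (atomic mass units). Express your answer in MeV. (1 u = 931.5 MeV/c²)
E = mc² = 7574 MeV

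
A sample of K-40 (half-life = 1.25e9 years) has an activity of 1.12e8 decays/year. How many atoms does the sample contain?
N = A/λ = 2.02e17 atoms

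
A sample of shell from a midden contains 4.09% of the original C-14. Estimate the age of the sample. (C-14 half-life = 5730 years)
Age = t½ × log₂(1/ratio) = 26430 years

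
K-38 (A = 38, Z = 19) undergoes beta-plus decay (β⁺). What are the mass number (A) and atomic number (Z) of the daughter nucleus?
Daughter: A = 38, Z = 18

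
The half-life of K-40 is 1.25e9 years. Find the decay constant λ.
λ = ln(2)/t½ = 5.545e-10 year⁻¹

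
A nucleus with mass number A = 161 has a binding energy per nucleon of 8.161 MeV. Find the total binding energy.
B.E. = 8.161 × 161 = 1314 MeV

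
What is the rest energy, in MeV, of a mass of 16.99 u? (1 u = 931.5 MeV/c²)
E = mc² = 15830 MeV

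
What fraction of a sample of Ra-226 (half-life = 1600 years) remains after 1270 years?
N/N₀ = (1/2)^(t/t½) = 0.5768 = 57.7%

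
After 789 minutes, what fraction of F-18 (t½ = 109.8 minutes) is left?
N/N₀ = (1/2)^(t/t½) = 0.006868 = 0.687%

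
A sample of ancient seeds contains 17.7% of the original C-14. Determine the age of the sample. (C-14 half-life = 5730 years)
Age = t½ × log₂(1/ratio) = 14310 years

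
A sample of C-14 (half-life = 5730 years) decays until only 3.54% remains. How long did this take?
t = t½ × log₂(N₀/N) = 27620 years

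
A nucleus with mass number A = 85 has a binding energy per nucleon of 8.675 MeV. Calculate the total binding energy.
B.E. = 8.675 × 85 = 737.4 MeV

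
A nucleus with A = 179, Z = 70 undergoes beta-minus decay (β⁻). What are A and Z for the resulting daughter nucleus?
Daughter: A = 179, Z = 71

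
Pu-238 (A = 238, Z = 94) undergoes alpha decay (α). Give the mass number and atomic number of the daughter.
Daughter: A = 234, Z = 92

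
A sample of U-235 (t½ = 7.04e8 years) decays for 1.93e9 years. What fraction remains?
N/N₀ = (1/2)^(t/t½) = 0.1495 = 15%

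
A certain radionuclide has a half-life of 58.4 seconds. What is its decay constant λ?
λ = ln(2)/t½ = 0.01187 second⁻¹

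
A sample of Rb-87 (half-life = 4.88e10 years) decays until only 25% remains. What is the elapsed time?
t = t½ × log₂(N₀/N) = 9.76e10 years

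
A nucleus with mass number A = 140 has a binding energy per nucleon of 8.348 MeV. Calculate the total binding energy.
B.E. = 8.348 × 140 = 1169 MeV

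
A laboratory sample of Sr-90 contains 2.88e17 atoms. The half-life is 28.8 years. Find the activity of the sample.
A = λN = 6.931e15 decays/year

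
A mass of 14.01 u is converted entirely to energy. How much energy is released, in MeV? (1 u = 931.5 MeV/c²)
E = mc² = 13050 MeV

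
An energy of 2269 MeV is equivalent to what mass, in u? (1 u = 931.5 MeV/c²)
m = E/c² = 2.436 u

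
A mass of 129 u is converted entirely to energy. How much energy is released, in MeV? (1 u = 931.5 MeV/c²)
E = mc² = 1.202e5 MeV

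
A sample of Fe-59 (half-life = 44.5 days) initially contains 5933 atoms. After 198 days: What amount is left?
N = N₀(1/2)^(t/t½) = 271.6 atoms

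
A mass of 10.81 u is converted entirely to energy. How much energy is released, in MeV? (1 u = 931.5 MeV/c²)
E = mc² = 10070 MeV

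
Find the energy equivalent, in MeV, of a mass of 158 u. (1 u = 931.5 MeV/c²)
E = mc² = 1.472e5 MeV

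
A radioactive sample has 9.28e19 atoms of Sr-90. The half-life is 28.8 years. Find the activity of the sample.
A = λN = 2.233e18 decays/year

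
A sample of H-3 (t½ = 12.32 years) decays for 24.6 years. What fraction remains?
N/N₀ = (1/2)^(t/t½) = 0.2506 = 25.1%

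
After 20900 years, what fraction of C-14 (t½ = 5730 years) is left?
N/N₀ = (1/2)^(t/t½) = 0.0798 = 7.98%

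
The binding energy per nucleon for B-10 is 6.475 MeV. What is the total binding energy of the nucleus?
B.E. = 6.475 × 10 = 64.75 MeV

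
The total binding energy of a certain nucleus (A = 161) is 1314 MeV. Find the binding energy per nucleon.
B.E./A = 1314/161 = 8.161 MeV/nucleon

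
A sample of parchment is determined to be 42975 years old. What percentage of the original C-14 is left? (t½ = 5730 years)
N/N₀ = (1/2)^(t/t½) = 0.005524 = 0.552%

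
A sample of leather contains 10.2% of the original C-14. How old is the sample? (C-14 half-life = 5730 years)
Age = t½ × log₂(1/ratio) = 18870 years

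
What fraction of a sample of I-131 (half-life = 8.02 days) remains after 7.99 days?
N/N₀ = (1/2)^(t/t½) = 0.5013 = 50.1%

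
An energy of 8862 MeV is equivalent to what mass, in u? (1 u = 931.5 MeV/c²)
m = E/c² = 9.514 u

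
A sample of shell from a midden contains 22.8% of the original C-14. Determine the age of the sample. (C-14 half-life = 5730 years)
Age = t½ × log₂(1/ratio) = 12220 years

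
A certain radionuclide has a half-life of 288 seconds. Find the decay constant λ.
λ = ln(2)/t½ = 0.002407 second⁻¹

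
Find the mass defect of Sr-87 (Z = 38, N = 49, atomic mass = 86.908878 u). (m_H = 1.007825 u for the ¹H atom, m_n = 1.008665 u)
Δm = Z·m_H + N·m_n − M = 0.8131 u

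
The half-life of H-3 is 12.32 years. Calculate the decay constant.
λ = ln(2)/t½ = 0.05626 year⁻¹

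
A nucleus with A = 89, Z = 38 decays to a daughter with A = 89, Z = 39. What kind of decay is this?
ΔA = 0, ΔZ = +1 ⇒ beta-minus decay (β⁻)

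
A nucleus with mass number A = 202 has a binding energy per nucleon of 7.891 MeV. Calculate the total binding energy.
B.E. = 7.891 × 202 = 1594 MeV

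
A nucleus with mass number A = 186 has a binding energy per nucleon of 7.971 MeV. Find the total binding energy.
B.E. = 7.971 × 186 = 1483 MeV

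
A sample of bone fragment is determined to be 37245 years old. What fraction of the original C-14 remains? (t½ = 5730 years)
N/N₀ = (1/2)^(t/t½) = 0.01105 = 1.1%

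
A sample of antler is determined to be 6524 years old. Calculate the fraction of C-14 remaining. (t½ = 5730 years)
N/N₀ = (1/2)^(t/t½) = 0.4542 = 45.4%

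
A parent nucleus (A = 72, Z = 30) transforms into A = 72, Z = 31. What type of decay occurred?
ΔA = 0, ΔZ = +1 ⇒ beta-minus decay (β⁻)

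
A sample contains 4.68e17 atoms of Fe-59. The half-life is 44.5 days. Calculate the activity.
A = λN = 7.29e15 decays/day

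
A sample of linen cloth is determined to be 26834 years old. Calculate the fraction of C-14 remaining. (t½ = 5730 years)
N/N₀ = (1/2)^(t/t½) = 0.03893 = 3.89%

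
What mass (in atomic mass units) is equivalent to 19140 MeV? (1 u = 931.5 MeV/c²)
m = E/c² = 20.55 u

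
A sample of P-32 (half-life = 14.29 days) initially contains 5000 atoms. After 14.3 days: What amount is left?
N = N₀(1/2)^(t/t½) = 2499 atoms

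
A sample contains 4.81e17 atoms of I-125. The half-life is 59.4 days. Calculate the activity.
A = λN = 5.613e15 decays/day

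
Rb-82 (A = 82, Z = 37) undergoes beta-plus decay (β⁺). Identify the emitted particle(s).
β⁺: positron (e⁺) + neutrino (νₑ)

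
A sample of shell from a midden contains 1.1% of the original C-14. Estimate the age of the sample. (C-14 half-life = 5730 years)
Age = t½ × log₂(1/ratio) = 37280 years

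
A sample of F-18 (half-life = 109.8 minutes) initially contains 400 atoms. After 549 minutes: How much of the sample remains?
N = N₀(1/2)^(t/t½) = 12.5 atoms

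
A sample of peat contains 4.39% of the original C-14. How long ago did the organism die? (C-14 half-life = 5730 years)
Age = t½ × log₂(1/ratio) = 25840 years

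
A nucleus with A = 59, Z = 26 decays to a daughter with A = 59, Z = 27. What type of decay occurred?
ΔA = 0, ΔZ = +1 ⇒ beta-minus decay (β⁻)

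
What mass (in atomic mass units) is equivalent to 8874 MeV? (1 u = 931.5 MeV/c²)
m = E/c² = 9.527 u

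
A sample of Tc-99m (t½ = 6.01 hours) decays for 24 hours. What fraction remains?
N/N₀ = (1/2)^(t/t½) = 0.06279 = 6.28%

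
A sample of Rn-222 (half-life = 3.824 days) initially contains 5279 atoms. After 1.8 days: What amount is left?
N = N₀(1/2)^(t/t½) = 3809 atoms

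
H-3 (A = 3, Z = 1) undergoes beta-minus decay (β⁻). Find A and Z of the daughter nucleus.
Daughter: A = 3, Z = 2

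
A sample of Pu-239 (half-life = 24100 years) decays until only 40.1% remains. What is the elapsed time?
t = t½ × log₂(N₀/N) = 31770 years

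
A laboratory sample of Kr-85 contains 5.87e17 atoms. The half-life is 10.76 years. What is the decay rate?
A = λN = 3.781e16 decays/year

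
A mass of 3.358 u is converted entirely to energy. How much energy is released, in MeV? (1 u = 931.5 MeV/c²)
E = mc² = 3128 MeV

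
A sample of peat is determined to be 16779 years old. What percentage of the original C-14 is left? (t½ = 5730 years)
N/N₀ = (1/2)^(t/t½) = 0.1314 = 13.1%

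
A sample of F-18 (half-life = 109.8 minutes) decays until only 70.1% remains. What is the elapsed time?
t = t½ × log₂(N₀/N) = 56.27 minutes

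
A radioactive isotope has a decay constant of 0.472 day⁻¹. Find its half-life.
t½ = ln(2)/λ = 1.469 days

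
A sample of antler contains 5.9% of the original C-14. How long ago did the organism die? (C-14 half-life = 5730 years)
Age = t½ × log₂(1/ratio) = 23400 years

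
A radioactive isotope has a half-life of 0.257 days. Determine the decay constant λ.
λ = ln(2)/t½ = 2.697 day⁻¹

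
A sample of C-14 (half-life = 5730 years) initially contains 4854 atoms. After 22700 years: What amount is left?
N = N₀(1/2)^(t/t½) = 311.6 atoms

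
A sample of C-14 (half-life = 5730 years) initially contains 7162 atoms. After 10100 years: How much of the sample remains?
N = N₀(1/2)^(t/t½) = 2111 atoms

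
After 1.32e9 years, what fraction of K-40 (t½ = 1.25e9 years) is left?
N/N₀ = (1/2)^(t/t½) = 0.481 = 48.1%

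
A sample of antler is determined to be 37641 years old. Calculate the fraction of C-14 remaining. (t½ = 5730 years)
N/N₀ = (1/2)^(t/t½) = 0.01053 = 1.05%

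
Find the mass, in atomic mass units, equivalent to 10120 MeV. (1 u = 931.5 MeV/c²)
m = E/c² = 10.86 u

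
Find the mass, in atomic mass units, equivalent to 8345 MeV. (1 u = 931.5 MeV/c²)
m = E/c² = 8.959 u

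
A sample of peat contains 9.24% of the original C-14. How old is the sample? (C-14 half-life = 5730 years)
Age = t½ × log₂(1/ratio) = 19690 years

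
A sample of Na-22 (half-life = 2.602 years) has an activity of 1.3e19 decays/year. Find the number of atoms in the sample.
N = A/λ = 4.88e19 atoms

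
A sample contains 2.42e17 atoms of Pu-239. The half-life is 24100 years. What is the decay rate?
A = λN = 6.96e12 decays/year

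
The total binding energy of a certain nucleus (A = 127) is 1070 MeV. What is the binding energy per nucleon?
B.E./A = 1070/127 = 8.425 MeV/nucleon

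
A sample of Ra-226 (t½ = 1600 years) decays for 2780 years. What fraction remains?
N/N₀ = (1/2)^(t/t½) = 0.2999 = 30%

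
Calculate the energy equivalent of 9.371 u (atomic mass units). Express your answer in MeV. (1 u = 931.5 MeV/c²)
E = mc² = 8729 MeV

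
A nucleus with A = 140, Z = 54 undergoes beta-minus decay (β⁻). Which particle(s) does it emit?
β⁻: electron (e⁻) + antineutrino (ν̄ₑ)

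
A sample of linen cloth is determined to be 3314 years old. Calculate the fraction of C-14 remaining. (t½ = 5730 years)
N/N₀ = (1/2)^(t/t½) = 0.6697 = 67%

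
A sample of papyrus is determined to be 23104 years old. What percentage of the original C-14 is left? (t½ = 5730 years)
N/N₀ = (1/2)^(t/t½) = 0.06112 = 6.11%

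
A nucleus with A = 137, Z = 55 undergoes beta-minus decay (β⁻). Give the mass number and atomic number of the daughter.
Daughter: A = 137, Z = 56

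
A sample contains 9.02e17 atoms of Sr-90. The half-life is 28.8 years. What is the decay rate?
A = λN = 2.171e16 decays/year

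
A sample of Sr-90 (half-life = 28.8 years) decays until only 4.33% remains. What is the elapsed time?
t = t½ × log₂(N₀/N) = 130.4 years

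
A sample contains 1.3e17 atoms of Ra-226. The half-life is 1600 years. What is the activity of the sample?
A = λN = 5.632e13 decays/year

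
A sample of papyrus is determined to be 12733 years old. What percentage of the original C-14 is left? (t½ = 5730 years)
N/N₀ = (1/2)^(t/t½) = 0.2143 = 21.4%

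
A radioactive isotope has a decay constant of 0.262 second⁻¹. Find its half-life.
t½ = ln(2)/λ = 2.646 seconds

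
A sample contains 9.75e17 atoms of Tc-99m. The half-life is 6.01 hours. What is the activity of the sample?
A = λN = 1.124e17 decays/hour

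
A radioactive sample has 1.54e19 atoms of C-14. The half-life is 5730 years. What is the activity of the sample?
A = λN = 1.863e15 decays/year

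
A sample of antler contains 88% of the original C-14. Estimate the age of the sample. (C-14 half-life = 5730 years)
Age = t½ × log₂(1/ratio) = 1057 years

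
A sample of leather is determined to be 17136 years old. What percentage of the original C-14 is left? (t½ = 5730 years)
N/N₀ = (1/2)^(t/t½) = 0.1258 = 12.6%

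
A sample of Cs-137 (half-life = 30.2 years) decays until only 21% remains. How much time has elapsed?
t = t½ × log₂(N₀/N) = 68 years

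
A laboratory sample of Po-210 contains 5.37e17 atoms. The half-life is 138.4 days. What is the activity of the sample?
A = λN = 2.689e15 decays/day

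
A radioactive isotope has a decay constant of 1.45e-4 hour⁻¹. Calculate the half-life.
t½ = ln(2)/λ = 4780 hours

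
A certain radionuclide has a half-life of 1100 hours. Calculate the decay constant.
λ = ln(2)/t½ = 6.301e-4 hour⁻¹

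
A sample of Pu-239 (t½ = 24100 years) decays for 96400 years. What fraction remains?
N/N₀ = (1/2)^(t/t½) = 0.0625 = 6.25%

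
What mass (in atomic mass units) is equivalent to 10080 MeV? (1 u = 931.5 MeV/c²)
m = E/c² = 10.82 u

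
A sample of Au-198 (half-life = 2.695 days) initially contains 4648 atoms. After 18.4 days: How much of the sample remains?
N = N₀(1/2)^(t/t½) = 40.93 atoms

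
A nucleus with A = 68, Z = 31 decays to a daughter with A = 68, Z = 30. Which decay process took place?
ΔA = 0, ΔZ = -1 ⇒ beta-plus decay (β⁺) or electron capture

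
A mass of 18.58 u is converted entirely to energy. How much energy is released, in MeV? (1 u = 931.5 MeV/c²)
E = mc² = 17310 MeV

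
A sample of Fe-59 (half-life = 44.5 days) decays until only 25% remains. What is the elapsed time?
t = t½ × log₂(N₀/N) = 89 days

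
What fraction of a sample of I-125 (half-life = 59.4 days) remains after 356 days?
N/N₀ = (1/2)^(t/t½) = 0.0157 = 1.57%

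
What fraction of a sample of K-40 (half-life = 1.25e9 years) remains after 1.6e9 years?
N/N₀ = (1/2)^(t/t½) = 0.4118 = 41.2%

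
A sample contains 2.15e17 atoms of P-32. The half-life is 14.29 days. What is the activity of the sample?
A = λN = 1.043e16 decays/day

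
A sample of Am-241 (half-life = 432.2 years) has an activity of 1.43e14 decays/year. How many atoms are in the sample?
N = A/λ = 8.917e16 atoms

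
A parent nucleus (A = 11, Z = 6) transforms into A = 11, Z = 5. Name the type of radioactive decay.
ΔA = 0, ΔZ = -1 ⇒ beta-plus decay (β⁺) or electron capture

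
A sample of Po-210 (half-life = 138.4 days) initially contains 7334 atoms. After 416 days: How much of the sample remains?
N = N₀(1/2)^(t/t½) = 913.1 atoms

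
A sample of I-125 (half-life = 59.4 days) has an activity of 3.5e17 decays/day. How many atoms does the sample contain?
N = A/λ = 2.999e19 atoms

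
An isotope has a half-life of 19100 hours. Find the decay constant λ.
λ = ln(2)/t½ = 3.629e-5 hour⁻¹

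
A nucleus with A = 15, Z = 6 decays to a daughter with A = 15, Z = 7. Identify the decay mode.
ΔA = 0, ΔZ = +1 ⇒ beta-minus decay (β⁻)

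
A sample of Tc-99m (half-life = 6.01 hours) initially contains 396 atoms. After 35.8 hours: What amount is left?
N = N₀(1/2)^(t/t½) = 6.376 atoms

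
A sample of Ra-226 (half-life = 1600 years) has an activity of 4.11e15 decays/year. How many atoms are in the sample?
N = A/λ = 9.487e18 atoms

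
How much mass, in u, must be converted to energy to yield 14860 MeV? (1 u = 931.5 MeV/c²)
m = E/c² = 15.95 u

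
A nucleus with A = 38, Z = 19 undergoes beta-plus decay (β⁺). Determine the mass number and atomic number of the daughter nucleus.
Daughter: A = 38, Z = 18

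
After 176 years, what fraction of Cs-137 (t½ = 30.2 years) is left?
N/N₀ = (1/2)^(t/t½) = 0.01761 = 1.76%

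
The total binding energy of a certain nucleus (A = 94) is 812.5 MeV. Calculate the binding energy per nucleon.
B.E./A = 812.5/94 = 8.644 MeV/nucleon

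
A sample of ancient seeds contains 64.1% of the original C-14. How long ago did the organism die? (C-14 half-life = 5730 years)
Age = t½ × log₂(1/ratio) = 3676 years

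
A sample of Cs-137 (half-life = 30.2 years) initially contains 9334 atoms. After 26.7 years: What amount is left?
N = N₀(1/2)^(t/t½) = 5057 atoms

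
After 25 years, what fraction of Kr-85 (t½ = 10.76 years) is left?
N/N₀ = (1/2)^(t/t½) = 0.1998 = 20%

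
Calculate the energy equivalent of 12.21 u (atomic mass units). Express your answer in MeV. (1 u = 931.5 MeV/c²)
E = mc² = 11370 MeV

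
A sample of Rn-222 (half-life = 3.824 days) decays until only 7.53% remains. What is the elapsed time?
t = t½ × log₂(N₀/N) = 14.27 days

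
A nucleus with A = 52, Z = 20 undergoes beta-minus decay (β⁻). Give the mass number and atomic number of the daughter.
Daughter: A = 52, Z = 21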